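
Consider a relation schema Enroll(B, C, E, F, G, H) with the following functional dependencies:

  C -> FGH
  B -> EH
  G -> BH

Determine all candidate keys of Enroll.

(C)

{C}⁺: C→FGH adds F, G, H; G→BH adds B; B→EH adds E → {B, C, E, F, G, H}.
No other minimal superkey exists.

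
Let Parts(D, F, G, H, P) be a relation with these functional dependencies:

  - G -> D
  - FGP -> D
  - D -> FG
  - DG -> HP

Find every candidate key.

{D}, {G}

{D}⁺: D→FG adds F, G; DG→HP adds H, P → {D, F, G, H, P}.
{G}⁺: G→D adds D; D→FG adds F; DG→HP adds H, P → {D, F, G, H, P}.
Any other superkey contains one of these as a subset, so there are no further candidate keys.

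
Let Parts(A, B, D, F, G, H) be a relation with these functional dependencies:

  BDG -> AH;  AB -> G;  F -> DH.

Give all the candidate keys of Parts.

Attributes B, F never appear on any right-hand side, so every candidate key must contain {B, F}.
{B, F}⁺ = {B, D, F, H}, which is not all of the schema, so we must add further attributes.
{A, B, F}⁺: AB→G adds G; F→DH adds D, H → {A, B, D, F, G, H}.
{B, F, G}⁺: F→DH adds D, H; BDG→AH adds A → {A, B, D, F, G, H}.
Any other superkey contains one of these as a subset, so there are no further candidate keys.

{A, B, F}, {B, F, G}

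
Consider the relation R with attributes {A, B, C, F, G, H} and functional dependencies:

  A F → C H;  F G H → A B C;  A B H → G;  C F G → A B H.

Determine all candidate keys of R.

Attribute F never appears on the right-hand side of any dependency, so F must belong to every candidate key.
{F}⁺ = {F}, which is not all of the schema, so we must add further attributes.
{A, B, F}⁺: AF→CH adds C, H; ABH→G adds G → {A, B, C, F, G, H}. Minimal: {B, F}⁺ = {B, F}; {A, F}⁺ = {A, C, F, H}; {A, B}⁺ = {A, B} — none reach the full schema.
{A, F, G}⁺: AF→CH adds C, H; FGH→ABC adds B → {A, B, C, F, G, H}. Minimal: {F, G}⁺ = {F, G}; {A, G}⁺ = {A, G}; {A, F}⁺ = {A, C, F, H} — none reach the full schema.
{C, F, G}⁺: CFG→ABH adds A, B, H → {A, B, C, F, G, H}. Minimal: {F, G}⁺ = {F, G}; {C, G}⁺ = {C, G}; {C, F}⁺ = {C, F} — none reach the full schema.
{F, G, H}⁺: FGH→ABC adds A, B, C → {A, B, C, F, G, H}. Minimal: {G, H}⁺ = {G, H}; {F, H}⁺ = {F, H}; {F, G}⁺ = {F, G} — none reach the full schema.

{A, B, F}; {A, F, G}; {C, F, G}; {F, G, H}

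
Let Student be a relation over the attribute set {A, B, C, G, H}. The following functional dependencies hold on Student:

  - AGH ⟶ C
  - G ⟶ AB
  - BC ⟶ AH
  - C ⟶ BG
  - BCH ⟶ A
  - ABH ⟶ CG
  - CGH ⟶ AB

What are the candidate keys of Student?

{C}⁺: C→BG adds B, G; G→AB adds A; BC→AH adds H → {A, B, C, G, H}.
{G, H}⁺: G→AB adds A, B; ABH→CG adds C → {A, B, C, G, H}. Minimal: {H}⁺ = {H}; {G}⁺ = {A, B, G} — none reach the full schema.
{A, B, H}⁺: ABH→CG adds C, G → {A, B, C, G, H}. Minimal: {B, H}⁺ = {B, H}; {A, H}⁺ = {A, H}; {A, B}⁺ = {A, B} — none reach the full schema.
Any other superkey contains one of these as a subset, so there are no further candidate keys.

(C); (G, H); (A, B, H)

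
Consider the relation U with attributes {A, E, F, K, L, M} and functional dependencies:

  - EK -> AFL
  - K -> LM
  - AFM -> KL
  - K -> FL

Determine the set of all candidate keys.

(E, K); (A, E, F, M)

Attribute E never appears on the right-hand side of any dependency, so E must belong to every candidate key.
{E}⁺ = {E}, which is not all of the schema, so we must add further attributes.
{E, K}⁺: EK→AFL adds A, F, L; K→LM adds M → {A, E, F, K, L, M}.
{A, E, F, M}⁺: AFM→KL adds K, L → {A, E, F, K, L, M}.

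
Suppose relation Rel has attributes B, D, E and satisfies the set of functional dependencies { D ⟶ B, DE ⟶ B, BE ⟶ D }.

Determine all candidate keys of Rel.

(B, E), (D, E)

Attribute E never appears on the right-hand side of any dependency, so E must belong to every candidate key.
{E}⁺ = {E}, which is not all of the schema, so we must add further attributes.
{B, E}⁺: BE→D adds D → {B, D, E}. Minimal: {E}⁺ = {E}; {B}⁺ = {B} — none reach the full schema.
{D, E}⁺: D→B adds B → {B, D, E}. Minimal: {E}⁺ = {E}; {D}⁺ = {B, D} — none reach the full schema.
Any other superkey contains one of these as a subset, so there are no further candidate keys.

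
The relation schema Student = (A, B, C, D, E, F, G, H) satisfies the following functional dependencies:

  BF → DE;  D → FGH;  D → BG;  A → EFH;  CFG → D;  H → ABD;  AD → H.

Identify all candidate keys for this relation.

Attribute C never appears on the right-hand side of any dependency, so C must belong to every candidate key.
{C}⁺ = {C}, which is not all of the schema, so we must add further attributes.
{A, C}⁺: A→EFH adds E, F, H; H→ABD adds B, D; D→FGH adds G → {A, B, C, D, E, F, G, H}. Minimal: {C}⁺ = {C}; {A}⁺ = {A, B, D, E, F, G, H} — none reach the full schema.
{C, D}⁺: D→FGH adds F, G, H; D→BG adds B; H→ABD adds A; BF→DE adds E → {A, B, C, D, E, F, G, H}. Minimal: {D}⁺ = {A, B, D, E, F, G, H}; {C}⁺ = {C} — none reach the full schema.
{C, H}⁺: H→ABD adds A, B, D; D→FGH adds F, G; A→EFH adds E → {A, B, C, D, E, F, G, H}. Minimal: {H}⁺ = {A, B, D, E, F, G, H}; {C}⁺ = {C} — none reach the full schema.
{B, C, F}⁺: BF→DE adds D, E; D→FGH adds G, H; H→ABD adds A → {A, B, C, D, E, F, G, H}. Minimal: {C, F}⁺ = {C, F}; {B, F}⁺ = {A, B, D, E, F, G, H}; {B, C}⁺ = {B, C} — none reach the full schema.
{C, F, G}⁺: CFG→D adds D; D→FGH adds H; D→BG adds B; H→ABD adds A; BF→DE adds E → {A, B, C, D, E, F, G, H}. Minimal: {F, G}⁺ = {F, G}; {C, G}⁺ = {C, G}; {C, F}⁺ = {C, F} — none reach the full schema.
Any other superkey contains one of these as a subset, so there are no further candidate keys.

{A, C}; {C, D}; {C, H}; {B, C, F}; {C, F, G}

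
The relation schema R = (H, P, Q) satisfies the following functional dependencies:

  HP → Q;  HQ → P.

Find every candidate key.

Attribute H never appears on the right-hand side of any dependency, so H must belong to every candidate key.
{H}⁺ = {H}, which is not all of the schema, so we must add further attributes.
{H, P}⁺: HP→Q adds Q → {H, P, Q}.
{H, Q}⁺: HQ→P adds P → {H, P, Q}.
Any other superkey contains one of these as a subset, so there are no further candidate keys.

{H, P}; {H, Q}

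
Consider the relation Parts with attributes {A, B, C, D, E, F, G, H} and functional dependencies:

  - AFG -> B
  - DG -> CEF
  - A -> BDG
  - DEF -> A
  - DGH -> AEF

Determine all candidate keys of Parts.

Attribute H never appears on the right-hand side of any dependency, so H must belong to every candidate key.
{H}⁺ = {H}, which is not all of the schema, so we must add further attributes.
{A, H}⁺: A→BDG adds B, D, G; DGH→AEF adds E, F; DG→CEF adds C → {A, B, C, D, E, F, G, H}. Minimal: {H}⁺ = {H}; {A}⁺ = {A, B, C, D, E, F, G} — none reach the full schema.
{D, G, H}⁺: DG→CEF adds C, E, F; DEF→A adds A; AFG→B adds B → {A, B, C, D, E, F, G, H}. Minimal: {G, H}⁺ = {G, H}; {D, H}⁺ = {D, H}; {D, G}⁺ = {A, B, C, D, E, F, G} — none reach the full schema.
{D, E, F, H}⁺: DEF→A adds A; A→BDG adds B, G; DG→CEF adds C → {A, B, C, D, E, F, G, H}. Minimal: {E, F, H}⁺ = {E, F, H}; {D, F, H}⁺ = {D, F, H}; {D, E, H}⁺ = {D, E, H}; … — none reach the full schema.
Any other superkey contains one of these as a subset, so there are no further candidate keys.

(A, H), (D, G, H), (D, E, F, H)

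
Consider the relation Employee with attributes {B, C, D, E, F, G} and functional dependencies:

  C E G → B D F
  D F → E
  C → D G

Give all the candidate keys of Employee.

Attribute C never appears on the right-hand side of any dependency, so C must belong to every candidate key.
{C}⁺ = {C, D, G}, which is not all of the schema, so we must add further attributes.
{C, E}⁺: C→DG adds D, G; CEG→BDF adds B, F → {B, C, D, E, F, G}. Minimal: {E}⁺ = {E}; {C}⁺ = {C, D, G} — none reach the full schema.
{C, F}⁺: C→DG adds D, G; DF→E adds E; CEG→BDF adds B → {B, C, D, E, F, G}. Minimal: {F}⁺ = {F}; {C}⁺ = {C, D, G} — none reach the full schema.
Any other superkey contains one of these as a subset, so there are no further candidate keys.

(C, E), (C, F)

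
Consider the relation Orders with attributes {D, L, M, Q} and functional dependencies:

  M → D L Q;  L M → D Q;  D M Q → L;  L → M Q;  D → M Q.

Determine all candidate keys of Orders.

{D}⁺: D→MQ adds M, Q; M→DLQ adds L → {D, L, M, Q}.
{L}⁺: L→MQ adds M, Q; M→DLQ adds D → {D, L, M, Q}.
{M}⁺: M→DLQ adds D, L, Q → {D, L, M, Q}.

D, L, M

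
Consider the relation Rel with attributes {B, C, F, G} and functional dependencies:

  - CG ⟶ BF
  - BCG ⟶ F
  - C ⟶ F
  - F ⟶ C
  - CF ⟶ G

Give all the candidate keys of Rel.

C, F

{C}⁺: C→F adds F; CF→G adds G; CG→BF adds B → {B, C, F, G}.
{F}⁺: F→C adds C; CF→G adds G; CG→BF adds B → {B, C, F, G}.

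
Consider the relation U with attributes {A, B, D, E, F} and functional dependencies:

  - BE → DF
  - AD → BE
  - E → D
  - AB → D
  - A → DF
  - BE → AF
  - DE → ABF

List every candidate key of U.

(A), (E)

{A}⁺: A→DF adds D, F; AD→BE adds B, E → {A, B, D, E, F}.
{E}⁺: E→D adds D; DE→ABF adds A, B, F → {A, B, D, E, F}.
Any other superkey contains one of these as a subset, so there are no further candidate keys.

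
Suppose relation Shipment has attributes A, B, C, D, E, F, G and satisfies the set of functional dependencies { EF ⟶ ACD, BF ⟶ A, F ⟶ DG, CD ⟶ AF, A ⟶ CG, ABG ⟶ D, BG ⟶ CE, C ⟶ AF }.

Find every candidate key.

(A, B); (B, C); (B, F); (B, G)

Attribute B never appears on the right-hand side of any dependency, so B must belong to every candidate key.
{B}⁺ = {B}, which is not all of the schema, so we must add further attributes.
{A, B}⁺: A→CG adds C, G; ABG→D adds D; BG→CE adds E; C→AF adds F → {A, B, C, D, E, F, G}.
{B, C}⁺: C→AF adds A, F; F→DG adds D, G; BG→CE adds E → {A, B, C, D, E, F, G}.
{B, F}⁺: BF→A adds A; F→DG adds D, G; A→CG adds C; BG→CE adds E → {A, B, C, D, E, F, G}.
{B, G}⁺: BG→CE adds C, E; C→AF adds A, F; EF→ACD adds D → {A, B, C, D, E, F, G}.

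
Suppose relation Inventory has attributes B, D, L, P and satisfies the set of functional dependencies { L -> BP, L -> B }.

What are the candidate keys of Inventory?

{D, L}⁺: L→BP adds B, P → {B, D, L, P}. Minimal: {L}⁺ = {B, L, P}; {D}⁺ = {D} — none reach the full schema.
No other minimal superkey exists.

{D, L}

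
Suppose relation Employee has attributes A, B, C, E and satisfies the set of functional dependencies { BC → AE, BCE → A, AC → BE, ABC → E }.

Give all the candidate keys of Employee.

{A, C}⁺: AC→BE adds B, E → {A, B, C, E}. Minimal: {C}⁺ = {C}; {A}⁺ = {A} — none reach the full schema.
{B, C}⁺: BC→AE adds A, E → {A, B, C, E}. Minimal: {C}⁺ = {C}; {B}⁺ = {B} — none reach the full schema.

{A, C}; {B, C}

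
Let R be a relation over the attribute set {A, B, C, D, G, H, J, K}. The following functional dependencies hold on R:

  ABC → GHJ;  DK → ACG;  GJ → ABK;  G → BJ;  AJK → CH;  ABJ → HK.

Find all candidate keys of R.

Attribute D never appears on the right-hand side of any dependency, so D must belong to every candidate key.
{D}⁺ = {D}, which is not all of the schema, so we must add further attributes.
{D, G}⁺: G→BJ adds B, J; GJ→ABK adds A, K; AJK→CH adds C, H → {A, B, C, D, G, H, J, K}. Minimal: {G}⁺ = {A, B, C, G, H, J, K}; {D}⁺ = {D} — none reach the full schema.
{D, K}⁺: DK→ACG adds A, C, G; G→BJ adds B, J; AJK→CH adds H → {A, B, C, D, G, H, J, K}. Minimal: {K}⁺ = {K}; {D}⁺ = {D} — none reach the full schema.
{A, B, C, D}⁺: ABC→GHJ adds G, H, J; GJ→ABK adds K → {A, B, C, D, G, H, J, K}. Minimal: {B, C, D}⁺ = {B, C, D}; {A, C, D}⁺ = {A, C, D}; {A, B, D}⁺ = {A, B, D}; … — none reach the full schema.
{A, B, D, J}⁺: ABJ→HK adds H, K; DK→ACG adds C, G → {A, B, C, D, G, H, J, K}. Minimal: {B, D, J}⁺ = {B, D, J}; {A, D, J}⁺ = {A, D, J}; {A, B, J}⁺ = {A, B, C, G, H, J, K}; … — none reach the full schema.
Any other superkey contains one of these as a subset, so there are no further candidate keys.

{D, G}, {D, K}, {A, B, C, D}, {A, B, D, J}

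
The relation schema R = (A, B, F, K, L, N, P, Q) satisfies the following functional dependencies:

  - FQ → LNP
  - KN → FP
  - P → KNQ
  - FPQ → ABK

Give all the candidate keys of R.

{P}⁺: P→KNQ adds K, N, Q; KN→FP adds F; FPQ→ABK adds A, B; FQ→LNP adds L → {A, B, F, K, L, N, P, Q}.
{F, Q}⁺: FQ→LNP adds L, N, P; P→KNQ adds K; FPQ→ABK adds A, B → {A, B, F, K, L, N, P, Q}. Minimal: {Q}⁺ = {Q}; {F}⁺ = {F} — none reach the full schema.
{K, N}⁺: KN→FP adds F, P; P→KNQ adds Q; FPQ→ABK adds A, B; FQ→LNP adds L → {A, B, F, K, L, N, P, Q}. Minimal: {N}⁺ = {N}; {K}⁺ = {K} — none reach the full schema.

P; FQ; KN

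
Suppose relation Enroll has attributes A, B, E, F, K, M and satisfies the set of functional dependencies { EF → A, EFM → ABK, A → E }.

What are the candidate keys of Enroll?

Attributes F, M never appear on any right-hand side, so every candidate key must contain {F, M}.
{F, M}⁺ = {F, M}, which is not all of the schema, so we must add further attributes.
{A, F, M}⁺: A→E adds E; EFM→ABK adds B, K → {A, B, E, F, K, M}. Minimal: {F, M}⁺ = {F, M}; {A, M}⁺ = {A, E, M}; {A, F}⁺ = {A, E, F} — none reach the full schema.
{E, F, M}⁺: EF→A adds A; EFM→ABK adds B, K → {A, B, E, F, K, M}. Minimal: {F, M}⁺ = {F, M}; {E, M}⁺ = {E, M}; {E, F}⁺ = {A, E, F} — none reach the full schema.

(A, F, M); (E, F, M)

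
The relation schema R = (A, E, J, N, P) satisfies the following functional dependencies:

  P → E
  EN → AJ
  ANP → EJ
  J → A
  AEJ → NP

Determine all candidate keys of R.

{E, J}⁺: J→A adds A; AEJ→NP adds N, P → {A, E, J, N, P}. Minimal: {J}⁺ = {A, J}; {E}⁺ = {E} — none reach the full schema.
{E, N}⁺: EN→AJ adds A, J; AEJ→NP adds P → {A, E, J, N, P}. Minimal: {N}⁺ = {N}; {E}⁺ = {E} — none reach the full schema.
{J, P}⁺: P→E adds E; J→A adds A; AEJ→NP adds N → {A, E, J, N, P}. Minimal: {P}⁺ = {E, P}; {J}⁺ = {A, J} — none reach the full schema.
{N, P}⁺: P→E adds E; EN→AJ adds A, J → {A, E, J, N, P}. Minimal: {P}⁺ = {E, P}; {N}⁺ = {N} — none reach the full schema.
Any other superkey contains one of these as a subset, so there are no further candidate keys.

EJ, EN, JP, NP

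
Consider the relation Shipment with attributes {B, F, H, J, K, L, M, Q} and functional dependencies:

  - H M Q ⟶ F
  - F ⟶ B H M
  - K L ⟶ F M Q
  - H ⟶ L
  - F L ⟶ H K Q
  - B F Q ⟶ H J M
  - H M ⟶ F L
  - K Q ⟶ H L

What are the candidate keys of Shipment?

{F}⁺: F→BHM adds B, H, M; H→L adds L; FL→HKQ adds K, Q; BFQ→HJM adds J → {B, F, H, J, K, L, M, Q}.
{H, K}⁺: H→L adds L; KL→FMQ adds F, M, Q; F→BHM adds B; BFQ→HJM adds J → {B, F, H, J, K, L, M, Q}. Minimal: {K}⁺ = {K}; {H}⁺ = {H, L} — none reach the full schema.
{H, M}⁺: H→L adds L; HM→FL adds F; F→BHM adds B; FL→HKQ adds K, Q; BFQ→HJM adds J → {B, F, H, J, K, L, M, Q}. Minimal: {M}⁺ = {M}; {H}⁺ = {H, L} — none reach the full schema.
{K, L}⁺: KL→FMQ adds F, M, Q; FL→HKQ adds H; F→BHM adds B; BFQ→HJM adds J → {B, F, H, J, K, L, M, Q}. Minimal: {L}⁺ = {L}; {K}⁺ = {K} — none reach the full schema.
{K, Q}⁺: KQ→HL adds H, L; KL→FMQ adds F, M; F→BHM adds B; BFQ→HJM adds J → {B, F, H, J, K, L, M, Q}. Minimal: {Q}⁺ = {Q}; {K}⁺ = {K} — none reach the full schema.

{F}, {H, K}, {H, M}, {K, L}, {K, Q}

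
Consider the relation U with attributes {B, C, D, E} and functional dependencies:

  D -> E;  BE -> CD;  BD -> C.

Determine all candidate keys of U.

Attribute B never appears on the right-hand side of any dependency, so B must belong to every candidate key.
{B}⁺ = {B}, which is not all of the schema, so we must add further attributes.
{B, D}⁺: D→E adds E; BE→CD adds C → {B, C, D, E}. Minimal: {D}⁺ = {D, E}; {B}⁺ = {B} — none reach the full schema.
{B, E}⁺: BE→CD adds C, D → {B, C, D, E}. Minimal: {E}⁺ = {E}; {B}⁺ = {B} — none reach the full schema.
Any other superkey contains one of these as a subset, so there are no further candidate keys.

{B, D}, {B, E}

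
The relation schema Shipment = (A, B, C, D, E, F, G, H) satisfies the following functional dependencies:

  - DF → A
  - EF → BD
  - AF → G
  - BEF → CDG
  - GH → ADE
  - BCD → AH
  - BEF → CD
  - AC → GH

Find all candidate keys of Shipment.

Attribute F never appears on the right-hand side of any dependency, so F must belong to every candidate key.
{F}⁺ = {F}, which is not all of the schema, so we must add further attributes.
{E, F}⁺: EF→BD adds B, D; BEF→CDG adds C, G; BCD→AH adds A, H → {A, B, C, D, E, F, G, H}.
{A, C, F}⁺: AF→G adds G; AC→GH adds H; GH→ADE adds D, E; EF→BD adds B → {A, B, C, D, E, F, G, H}.
{A, F, H}⁺: AF→G adds G; GH→ADE adds D, E; EF→BD adds B; BEF→CDG adds C → {A, B, C, D, E, F, G, H}.
{C, D, F}⁺: DF→A adds A; AF→G adds G; AC→GH adds H; GH→ADE adds E; EF→BD adds B → {A, B, C, D, E, F, G, H}.
{D, F, H}⁺: DF→A adds A; AF→G adds G; GH→ADE adds E; EF→BD adds B; BEF→CDG adds C → {A, B, C, D, E, F, G, H}.
{F, G, H}⁺: GH→ADE adds A, D, E; EF→BD adds B; BEF→CDG adds C → {A, B, C, D, E, F, G, H}.

(E, F), (A, C, F), (A, F, H), (C, D, F), (D, F, H), (F, G, H)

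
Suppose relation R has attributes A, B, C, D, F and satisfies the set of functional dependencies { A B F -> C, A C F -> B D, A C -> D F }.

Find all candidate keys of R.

Attribute A never appears on the right-hand side of any dependency, so A must belong to every candidate key.
{A}⁺ = {A}, which is not all of the schema, so we must add further attributes.
{A, C}⁺: AC→DF adds D, F; ACF→BD adds B → {A, B, C, D, F}. Minimal: {C}⁺ = {C}; {A}⁺ = {A} — none reach the full schema.
{A, B, F}⁺: ABF→C adds C; ACF→BD adds D → {A, B, C, D, F}. Minimal: {B, F}⁺ = {B, F}; {A, F}⁺ = {A, F}; {A, B}⁺ = {A, B} — none reach the full schema.

{A, C}; {A, B, F}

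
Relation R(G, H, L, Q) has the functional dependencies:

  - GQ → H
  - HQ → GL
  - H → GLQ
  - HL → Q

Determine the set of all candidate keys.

{H}, {G, Q}

{H}⁺: H→GLQ adds G, L, Q → {G, H, L, Q}.
{G, Q}⁺: GQ→H adds H; HQ→GL adds L → {G, H, L, Q}. Minimal: {Q}⁺ = {Q}; {G}⁺ = {G} — none reach the full schema.
Any other superkey contains one of these as a subset, so there are no further candidate keys.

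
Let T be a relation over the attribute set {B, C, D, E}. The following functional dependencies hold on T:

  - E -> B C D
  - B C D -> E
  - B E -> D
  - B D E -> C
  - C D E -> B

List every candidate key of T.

{E}⁺: E→BCD adds B, C, D → {B, C, D, E}.
{B, C, D}⁺: BCD→E adds E → {B, C, D, E}.
Any other superkey contains one of these as a subset, so there are no further candidate keys.

E, BCD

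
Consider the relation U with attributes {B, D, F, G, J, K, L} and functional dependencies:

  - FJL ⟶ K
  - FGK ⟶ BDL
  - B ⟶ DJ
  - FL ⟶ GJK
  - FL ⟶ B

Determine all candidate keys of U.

(F, L), (F, G, K)

{F, L}⁺: FL→GJK adds G, J, K; FL→B adds B; FGK→BDL adds D → {B, D, F, G, J, K, L}.
{F, G, K}⁺: FGK→BDL adds B, D, L; B→DJ adds J → {B, D, F, G, J, K, L}.
Any other superkey contains one of these as a subset, so there are no further candidate keys.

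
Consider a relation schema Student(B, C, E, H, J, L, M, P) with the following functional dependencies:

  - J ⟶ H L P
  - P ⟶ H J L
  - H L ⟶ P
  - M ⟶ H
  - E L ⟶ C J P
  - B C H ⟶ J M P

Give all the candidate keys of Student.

{B, E, J}⁺: J→HLP adds H, L, P; EL→CJP adds C; BCH→JMP adds M → {B, C, E, H, J, L, M, P}.
{B, E, L}⁺: EL→CJP adds C, J, P; J→HLP adds H; BCH→JMP adds M → {B, C, E, H, J, L, M, P}.
{B, E, P}⁺: P→HJL adds H, J, L; EL→CJP adds C; BCH→JMP adds M → {B, C, E, H, J, L, M, P}.
{B, C, E, H}⁺: BCH→JMP adds J, M, P; J→HLP adds L → {B, C, E, H, J, L, M, P}.
{B, C, E, M}⁺: M→H adds H; BCH→JMP adds J, P; J→HLP adds L → {B, C, E, H, J, L, M, P}.

(B, E, J), (B, E, L), (B, E, P), (B, C, E, H), (B, C, E, M)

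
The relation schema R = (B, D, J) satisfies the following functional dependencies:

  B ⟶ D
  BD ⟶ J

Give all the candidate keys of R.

B

Attribute B never appears on the right-hand side of any dependency, so B must belong to every candidate key.
{B}⁺ = {B, D, J}, which is all of the schema, so {B} is the only candidate key.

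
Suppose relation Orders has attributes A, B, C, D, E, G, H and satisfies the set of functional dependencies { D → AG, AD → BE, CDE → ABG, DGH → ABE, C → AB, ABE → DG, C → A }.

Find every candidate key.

(C, D, H); (C, E, H)

Attributes C, H never appear on any right-hand side, so every candidate key must contain {C, H}.
{C, H}⁺ = {A, B, C, H}, which is not all of the schema, so we must add further attributes.
{C, D, H}⁺: D→AG adds A, G; AD→BE adds B, E → {A, B, C, D, E, G, H}. Minimal: {D, H}⁺ = {A, B, D, E, G, H}; {C, H}⁺ = {A, B, C, H}; {C, D}⁺ = {A, B, C, D, E, G} — none reach the full schema.
{C, E, H}⁺: C→AB adds A, B; ABE→DG adds D, G → {A, B, C, D, E, G, H}. Minimal: {E, H}⁺ = {E, H}; {C, H}⁺ = {A, B, C, H}; {C, E}⁺ = {A, B, C, D, E, G} — none reach the full schema.
Any other superkey contains one of these as a subset, so there are no further candidate keys.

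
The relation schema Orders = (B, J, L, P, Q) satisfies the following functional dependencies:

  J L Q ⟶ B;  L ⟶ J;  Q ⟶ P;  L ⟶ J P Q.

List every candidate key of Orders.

{L}⁺: L→J adds J; L→JPQ adds P, Q; JLQ→B adds B → {B, J, L, P, Q}.

{L}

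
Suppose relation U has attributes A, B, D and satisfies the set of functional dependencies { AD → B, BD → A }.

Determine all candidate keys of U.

{A, D}, {B, D}

{A, D}⁺: AD→B adds B → {A, B, D}. Minimal: {D}⁺ = {D}; {A}⁺ = {A} — none reach the full schema.
{B, D}⁺: BD→A adds A → {A, B, D}. Minimal: {D}⁺ = {D}; {B}⁺ = {B} — none reach the full schema.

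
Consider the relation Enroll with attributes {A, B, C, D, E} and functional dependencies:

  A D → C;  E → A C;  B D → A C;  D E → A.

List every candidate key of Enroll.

(B, D, E)

Attributes B, D, E never appear on any right-hand side, so every candidate key must contain {B, D, E}.
{B, D, E}⁺ = {A, B, C, D, E}, which is all of the schema, so {B, D, E} is the only candidate key.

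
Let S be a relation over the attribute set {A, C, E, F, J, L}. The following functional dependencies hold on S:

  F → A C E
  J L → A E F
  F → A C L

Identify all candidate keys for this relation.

{F, J}, {J, L}

Attribute J never appears on the right-hand side of any dependency, so J must belong to every candidate key.
{J}⁺ = {J}, which is not all of the schema, so we must add further attributes.
{F, J}⁺: F→ACE adds A, C, E; F→ACL adds L → {A, C, E, F, J, L}. Minimal: {J}⁺ = {J}; {F}⁺ = {A, C, E, F, L} — none reach the full schema.
{J, L}⁺: JL→AEF adds A, E, F; F→ACL adds C → {A, C, E, F, J, L}. Minimal: {L}⁺ = {L}; {J}⁺ = {J} — none reach the full schema.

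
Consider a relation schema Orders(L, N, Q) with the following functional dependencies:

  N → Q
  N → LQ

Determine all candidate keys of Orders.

{N}⁺: N→Q adds Q; N→LQ adds L → {L, N, Q}.

{N}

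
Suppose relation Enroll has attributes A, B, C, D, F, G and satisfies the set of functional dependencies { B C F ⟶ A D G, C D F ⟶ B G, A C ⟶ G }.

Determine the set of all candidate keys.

{B, C, F}⁺: BCF→ADG adds A, D, G → {A, B, C, D, F, G}. Minimal: {C, F}⁺ = {C, F}; {B, F}⁺ = {B, F}; {B, C}⁺ = {B, C} — none reach the full schema.
{C, D, F}⁺: CDF→BG adds B, G; BCF→ADG adds A → {A, B, C, D, F, G}. Minimal: {D, F}⁺ = {D, F}; {C, F}⁺ = {C, F}; {C, D}⁺ = {C, D} — none reach the full schema.
Any other superkey contains one of these as a subset, so there are no further candidate keys.

BCF; CDF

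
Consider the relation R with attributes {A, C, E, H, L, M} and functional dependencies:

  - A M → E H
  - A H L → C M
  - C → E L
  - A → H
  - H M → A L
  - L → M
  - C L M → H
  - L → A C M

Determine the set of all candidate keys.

{C}⁺: C→EL adds E, L; L→M adds M; CLM→H adds H; L→ACM adds A → {A, C, E, H, L, M}.
{L}⁺: L→M adds M; L→ACM adds A, C; AM→EH adds E, H → {A, C, E, H, L, M}.
{A, M}⁺: AM→EH adds E, H; HM→AL adds L; L→ACM adds C → {A, C, E, H, L, M}.
{H, M}⁺: HM→AL adds A, L; L→ACM adds C; AM→EH adds E → {A, C, E, H, L, M}.
Any other superkey contains one of these as a subset, so there are no further candidate keys.

C; L; AM; HM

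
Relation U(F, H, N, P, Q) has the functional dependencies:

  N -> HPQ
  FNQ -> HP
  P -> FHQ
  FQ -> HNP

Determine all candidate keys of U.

{N}⁺: N→HPQ adds H, P, Q; P→FHQ adds F → {F, H, N, P, Q}.
{P}⁺: P→FHQ adds F, H, Q; FQ→HNP adds N → {F, H, N, P, Q}.
{F, Q}⁺: FQ→HNP adds H, N, P → {F, H, N, P, Q}. Minimal: {Q}⁺ = {Q}; {F}⁺ = {F} — none reach the full schema.
Any other superkey contains one of these as a subset, so there are no further candidate keys.

{N}; {P}; {F, Q}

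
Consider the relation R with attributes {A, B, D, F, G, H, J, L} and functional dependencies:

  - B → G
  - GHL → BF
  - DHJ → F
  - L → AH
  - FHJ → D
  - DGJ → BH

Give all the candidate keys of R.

(B, J, L), (G, J, L)

Attributes J, L never appear on any right-hand side, so every candidate key must contain {J, L}.
{J, L}⁺ = {A, H, J, L}, which is not all of the schema, so we must add further attributes.
{B, J, L}⁺: B→G adds G; L→AH adds A, H; GHL→BF adds F; FHJ→D adds D → {A, B, D, F, G, H, J, L}. Minimal: {J, L}⁺ = {A, H, J, L}; {B, L}⁺ = {A, B, F, G, H, L}; {B, J}⁺ = {B, G, J} — none reach the full schema.
{G, J, L}⁺: L→AH adds A, H; GHL→BF adds B, F; FHJ→D adds D → {A, B, D, F, G, H, J, L}. Minimal: {J, L}⁺ = {A, H, J, L}; {G, L}⁺ = {A, B, F, G, H, L}; {G, J}⁺ = {G, J} — none reach the full schema.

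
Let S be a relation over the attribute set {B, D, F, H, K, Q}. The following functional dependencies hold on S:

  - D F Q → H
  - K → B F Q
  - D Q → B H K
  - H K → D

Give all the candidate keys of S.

{D, K}, {D, Q}, {H, K}

{D, K}⁺: K→BFQ adds B, F, Q; DQ→BHK adds H → {B, D, F, H, K, Q}. Minimal: {K}⁺ = {B, F, K, Q}; {D}⁺ = {D} — none reach the full schema.
{D, Q}⁺: DQ→BHK adds B, H, K; K→BFQ adds F → {B, D, F, H, K, Q}. Minimal: {Q}⁺ = {Q}; {D}⁺ = {D} — none reach the full schema.
{H, K}⁺: K→BFQ adds B, F, Q; HK→D adds D → {B, D, F, H, K, Q}. Minimal: {K}⁺ = {B, F, K, Q}; {H}⁺ = {H} — none reach the full schema.
Any other superkey contains one of these as a subset, so there are no further candidate keys.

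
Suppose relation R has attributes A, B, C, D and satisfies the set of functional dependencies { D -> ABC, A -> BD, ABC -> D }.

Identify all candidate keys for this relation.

{A}⁺: A→BD adds B, D; D→ABC adds C → {A, B, C, D}.
{D}⁺: D→ABC adds A, B, C → {A, B, C, D}.

A; D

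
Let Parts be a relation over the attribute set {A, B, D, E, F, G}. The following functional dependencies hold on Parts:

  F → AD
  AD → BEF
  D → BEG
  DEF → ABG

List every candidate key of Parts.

{F}⁺: F→AD adds A, D; AD→BEF adds B, E; D→BEG adds G → {A, B, D, E, F, G}.
{A, D}⁺: AD→BEF adds B, E, F; D→BEG adds G → {A, B, D, E, F, G}.

F; AD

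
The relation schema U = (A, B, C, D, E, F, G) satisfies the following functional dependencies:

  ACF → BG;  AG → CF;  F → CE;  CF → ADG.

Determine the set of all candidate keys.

F, AG

{F}⁺: F→CE adds C, E; CF→ADG adds A, D, G; ACF→BG adds B → {A, B, C, D, E, F, G}.
{A, G}⁺: AG→CF adds C, F; F→CE adds E; CF→ADG adds D; ACF→BG adds B → {A, B, C, D, E, F, G}.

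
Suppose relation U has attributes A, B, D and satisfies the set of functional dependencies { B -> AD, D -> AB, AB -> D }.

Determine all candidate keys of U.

{B}⁺: B→AD adds A, D → {A, B, D}.
{D}⁺: D→AB adds A, B → {A, B, D}.
Any other superkey contains one of these as a subset, so there are no further candidate keys.

(B), (D)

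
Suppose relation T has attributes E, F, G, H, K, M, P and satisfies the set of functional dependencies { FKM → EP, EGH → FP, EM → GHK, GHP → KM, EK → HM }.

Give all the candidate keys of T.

{E, K}⁺: EK→HM adds H, M; EM→GHK adds G; EGH→FP adds F, P → {E, F, G, H, K, M, P}. Minimal: {K}⁺ = {K}; {E}⁺ = {E} — none reach the full schema.
{E, M}⁺: EM→GHK adds G, H, K; EGH→FP adds F, P → {E, F, G, H, K, M, P}. Minimal: {M}⁺ = {M}; {E}⁺ = {E} — none reach the full schema.
{E, G, H}⁺: EGH→FP adds F, P; GHP→KM adds K, M → {E, F, G, H, K, M, P}. Minimal: {G, H}⁺ = {G, H}; {E, H}⁺ = {E, H}; {E, G}⁺ = {E, G} — none reach the full schema.
{F, K, M}⁺: FKM→EP adds E, P; EM→GHK adds G, H → {E, F, G, H, K, M, P}. Minimal: {K, M}⁺ = {K, M}; {F, M}⁺ = {F, M}; {F, K}⁺ = {F, K} — none reach the full schema.
{F, G, H, P}⁺: GHP→KM adds K, M; FKM→EP adds E → {E, F, G, H, K, M, P}. Minimal: {G, H, P}⁺ = {G, H, K, M, P}; {F, H, P}⁺ = {F, H, P}; {F, G, P}⁺ = {F, G, P}; … — none reach the full schema.

{E, K}, {E, M}, {E, G, H}, {F, K, M}, {F, G, H, P}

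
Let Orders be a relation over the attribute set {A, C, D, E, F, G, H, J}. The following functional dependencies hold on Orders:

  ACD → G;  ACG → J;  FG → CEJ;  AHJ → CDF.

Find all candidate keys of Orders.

{A, H, J}⁺: AHJ→CDF adds C, D, F; ACD→G adds G; FG→CEJ adds E → {A, C, D, E, F, G, H, J}. Minimal: {H, J}⁺ = {H, J}; {A, J}⁺ = {A, J}; {A, H}⁺ = {A, H} — none reach the full schema.
{A, C, D, H}⁺: ACD→G adds G; ACG→J adds J; AHJ→CDF adds F; FG→CEJ adds E → {A, C, D, E, F, G, H, J}. Minimal: {C, D, H}⁺ = {C, D, H}; {A, D, H}⁺ = {A, D, H}; {A, C, H}⁺ = {A, C, H}; … — none reach the full schema.
{A, C, G, H}⁺: ACG→J adds J; AHJ→CDF adds D, F; FG→CEJ adds E → {A, C, D, E, F, G, H, J}. Minimal: {C, G, H}⁺ = {C, G, H}; {A, G, H}⁺ = {A, G, H}; {A, C, H}⁺ = {A, C, H}; … — none reach the full schema.
{A, F, G, H}⁺: FG→CEJ adds C, E, J; AHJ→CDF adds D → {A, C, D, E, F, G, H, J}. Minimal: {F, G, H}⁺ = {C, E, F, G, H, J}; {A, G, H}⁺ = {A, G, H}; {A, F, H}⁺ = {A, F, H}; … — none reach the full schema.
Any other superkey contains one of these as a subset, so there are no further candidate keys.

(A, H, J), (A, C, D, H), (A, C, G, H), (A, F, G, H)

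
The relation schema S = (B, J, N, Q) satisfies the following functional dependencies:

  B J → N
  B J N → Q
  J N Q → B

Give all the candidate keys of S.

Attribute J never appears on the right-hand side of any dependency, so J must belong to every candidate key.
{J}⁺ = {J}, which is not all of the schema, so we must add further attributes.
{B, J}⁺: BJ→N adds N; BJN→Q adds Q → {B, J, N, Q}. Minimal: {J}⁺ = {J}; {B}⁺ = {B} — none reach the full schema.
{J, N, Q}⁺: JNQ→B adds B → {B, J, N, Q}. Minimal: {N, Q}⁺ = {N, Q}; {J, Q}⁺ = {J, Q}; {J, N}⁺ = {J, N} — none reach the full schema.

BJ; JNQ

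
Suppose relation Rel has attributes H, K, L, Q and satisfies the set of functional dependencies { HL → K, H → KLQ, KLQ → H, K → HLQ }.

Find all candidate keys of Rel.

{H}, {K}

{H}⁺: H→KLQ adds K, L, Q → {H, K, L, Q}.
{K}⁺: K→HLQ adds H, L, Q → {H, K, L, Q}.
Any other superkey contains one of these as a subset, so there are no further candidate keys.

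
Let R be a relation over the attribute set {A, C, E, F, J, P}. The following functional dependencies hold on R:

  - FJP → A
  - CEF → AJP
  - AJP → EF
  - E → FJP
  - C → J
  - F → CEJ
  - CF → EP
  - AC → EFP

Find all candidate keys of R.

{E}⁺: E→FJP adds F, J, P; F→CEJ adds C; FJP→A adds A → {A, C, E, F, J, P}.
{F}⁺: F→CEJ adds C, E, J; CF→EP adds P; FJP→A adds A → {A, C, E, F, J, P}.
{A, C}⁺: C→J adds J; AC→EFP adds E, F, P → {A, C, E, F, J, P}. Minimal: {C}⁺ = {C, J}; {A}⁺ = {A} — none reach the full schema.
{A, J, P}⁺: AJP→EF adds E, F; F→CEJ adds C → {A, C, E, F, J, P}. Minimal: {J, P}⁺ = {J, P}; {A, P}⁺ = {A, P}; {A, J}⁺ = {A, J} — none reach the full schema.

{E}; {F}; {A, C}; {A, J, P}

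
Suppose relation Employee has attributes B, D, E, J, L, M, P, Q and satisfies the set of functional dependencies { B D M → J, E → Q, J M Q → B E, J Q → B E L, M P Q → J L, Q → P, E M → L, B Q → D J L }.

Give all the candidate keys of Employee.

{E, M}; {M, Q}

{E, M}⁺: E→Q adds Q; Q→P adds P; EM→L adds L; MPQ→JL adds J; JMQ→BE adds B; BQ→DJL adds D → {B, D, E, J, L, M, P, Q}.
{M, Q}⁺: Q→P adds P; MPQ→JL adds J, L; JMQ→BE adds B, E; BQ→DJL adds D → {B, D, E, J, L, M, P, Q}.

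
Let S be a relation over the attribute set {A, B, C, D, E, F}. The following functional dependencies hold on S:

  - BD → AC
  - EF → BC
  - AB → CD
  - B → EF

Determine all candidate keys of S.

{A, B}⁺: AB→CD adds C, D; B→EF adds E, F → {A, B, C, D, E, F}. Minimal: {B}⁺ = {B, C, E, F}; {A}⁺ = {A} — none reach the full schema.
{B, D}⁺: BD→AC adds A, C; B→EF adds E, F → {A, B, C, D, E, F}. Minimal: {D}⁺ = {D}; {B}⁺ = {B, C, E, F} — none reach the full schema.
{A, E, F}⁺: EF→BC adds B, C; AB→CD adds D → {A, B, C, D, E, F}. Minimal: {E, F}⁺ = {B, C, E, F}; {A, F}⁺ = {A, F}; {A, E}⁺ = {A, E} — none reach the full schema.
{D, E, F}⁺: EF→BC adds B, C; BD→AC adds A → {A, B, C, D, E, F}. Minimal: {E, F}⁺ = {B, C, E, F}; {D, F}⁺ = {D, F}; {D, E}⁺ = {D, E} — none reach the full schema.

(A, B); (B, D); (A, E, F); (D, E, F)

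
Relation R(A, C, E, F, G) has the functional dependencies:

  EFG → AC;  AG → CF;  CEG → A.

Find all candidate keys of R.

AEG, CEG, EFG

Attributes E, G never appear on any right-hand side, so every candidate key must contain {E, G}.
{E, G}⁺ = {E, G}, which is not all of the schema, so we must add further attributes.
{A, E, G}⁺: AG→CF adds C, F → {A, C, E, F, G}. Minimal: {E, G}⁺ = {E, G}; {A, G}⁺ = {A, C, F, G}; {A, E}⁺ = {A, E} — none reach the full schema.
{C, E, G}⁺: CEG→A adds A; AG→CF adds F → {A, C, E, F, G}. Minimal: {E, G}⁺ = {E, G}; {C, G}⁺ = {C, G}; {C, E}⁺ = {C, E} — none reach the full schema.
{E, F, G}⁺: EFG→AC adds A, C → {A, C, E, F, G}. Minimal: {F, G}⁺ = {F, G}; {E, G}⁺ = {E, G}; {E, F}⁺ = {E, F} — none reach the full schema.
Any other superkey contains one of these as a subset, so there are no further candidate keys.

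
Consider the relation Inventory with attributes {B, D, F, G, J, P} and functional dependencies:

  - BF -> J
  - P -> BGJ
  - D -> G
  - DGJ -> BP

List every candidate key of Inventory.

Attributes D, F never appear on any right-hand side, so every candidate key must contain {D, F}.
{D, F}⁺ = {D, F, G}, which is not all of the schema, so we must add further attributes.
{B, D, F}⁺: BF→J adds J; D→G adds G; DGJ→BP adds P → {B, D, F, G, J, P}. Minimal: {D, F}⁺ = {D, F, G}; {B, F}⁺ = {B, F, J}; {B, D}⁺ = {B, D, G} — none reach the full schema.
{D, F, J}⁺: D→G adds G; DGJ→BP adds B, P → {B, D, F, G, J, P}. Minimal: {F, J}⁺ = {F, J}; {D, J}⁺ = {B, D, G, J, P}; {D, F}⁺ = {D, F, G} — none reach the full schema.
{D, F, P}⁺: P→BGJ adds B, G, J → {B, D, F, G, J, P}. Minimal: {F, P}⁺ = {B, F, G, J, P}; {D, P}⁺ = {B, D, G, J, P}; {D, F}⁺ = {D, F, G} — none reach the full schema.
Any other superkey contains one of these as a subset, so there are no further candidate keys.

{B, D, F}; {D, F, J}; {D, F, P}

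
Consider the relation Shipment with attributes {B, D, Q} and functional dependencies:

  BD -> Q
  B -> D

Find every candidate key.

(B)

Attribute B never appears on the right-hand side of any dependency, so B must belong to every candidate key.
{B}⁺ = {B, D, Q}, which is all of the schema, so {B} is the only candidate key.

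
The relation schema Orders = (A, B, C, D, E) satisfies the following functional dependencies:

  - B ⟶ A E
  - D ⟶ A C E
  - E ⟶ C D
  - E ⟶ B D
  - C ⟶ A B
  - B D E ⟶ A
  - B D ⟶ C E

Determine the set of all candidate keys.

{B}⁺: B→AE adds A, E; E→CD adds C, D → {A, B, C, D, E}.
{C}⁺: C→AB adds A, B; B→AE adds E; E→CD adds D → {A, B, C, D, E}.
{D}⁺: D→ACE adds A, C, E; E→BD adds B → {A, B, C, D, E}.
{E}⁺: E→CD adds C, D; E→BD adds B; C→AB adds A → {A, B, C, D, E}.
Any other superkey contains one of these as a subset, so there are no further candidate keys.

B, C, D, E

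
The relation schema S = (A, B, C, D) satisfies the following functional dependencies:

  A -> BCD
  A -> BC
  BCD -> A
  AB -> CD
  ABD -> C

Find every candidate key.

{A}⁺: A→BCD adds B, C, D → {A, B, C, D}.
{B, C, D}⁺: BCD→A adds A → {A, B, C, D}. Minimal: {C, D}⁺ = {C, D}; {B, D}⁺ = {B, D}; {B, C}⁺ = {B, C} — none reach the full schema.
Any other superkey contains one of these as a subset, so there are no further candidate keys.

(A), (B, C, D)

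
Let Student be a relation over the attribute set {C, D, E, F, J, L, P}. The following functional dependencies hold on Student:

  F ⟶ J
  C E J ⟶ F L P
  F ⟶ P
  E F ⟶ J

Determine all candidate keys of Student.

{C, D, E, F}, {C, D, E, J}

Attributes C, D, E never appear on any right-hand side, so every candidate key must contain {C, D, E}.
{C, D, E}⁺ = {C, D, E}, which is not all of the schema, so we must add further attributes.
{C, D, E, F}⁺: F→J adds J; CEJ→FLP adds L, P → {C, D, E, F, J, L, P}.
{C, D, E, J}⁺: CEJ→FLP adds F, L, P → {C, D, E, F, J, L, P}.
Any other superkey contains one of these as a subset, so there are no further candidate keys.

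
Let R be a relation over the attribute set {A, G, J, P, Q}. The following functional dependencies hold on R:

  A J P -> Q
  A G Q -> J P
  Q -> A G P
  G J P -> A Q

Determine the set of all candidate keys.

{Q}, {A, J, P}, {G, J, P}

{Q}⁺: Q→AGP adds A, G, P; AGQ→JP adds J → {A, G, J, P, Q}.
{A, J, P}⁺: AJP→Q adds Q; Q→AGP adds G → {A, G, J, P, Q}.
{G, J, P}⁺: GJP→AQ adds A, Q → {A, G, J, P, Q}.
Any other superkey contains one of these as a subset, so there are no further candidate keys.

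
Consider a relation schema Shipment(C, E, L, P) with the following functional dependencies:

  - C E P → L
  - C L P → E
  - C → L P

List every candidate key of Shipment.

C

Attribute C never appears on the right-hand side of any dependency, so C must belong to every candidate key.
{C}⁺ = {C, E, L, P}, which is all of the schema, so {C} is the only candidate key.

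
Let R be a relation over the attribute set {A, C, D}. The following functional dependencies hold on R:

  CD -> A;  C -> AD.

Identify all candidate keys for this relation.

Attribute C never appears on the right-hand side of any dependency, so C must belong to every candidate key.
{C}⁺ = {A, C, D}, which is all of the schema, so {C} is the only candidate key.

C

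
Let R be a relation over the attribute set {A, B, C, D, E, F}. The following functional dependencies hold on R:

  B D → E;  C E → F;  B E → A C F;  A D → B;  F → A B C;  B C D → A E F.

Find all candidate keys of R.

AD, BD, DF, CDE

Attribute D never appears on the right-hand side of any dependency, so D must belong to every candidate key.
{D}⁺ = {D}, which is not all of the schema, so we must add further attributes.
{A, D}⁺: AD→B adds B; BD→E adds E; BE→ACF adds C, F → {A, B, C, D, E, F}. Minimal: {D}⁺ = {D}; {A}⁺ = {A} — none reach the full schema.
{B, D}⁺: BD→E adds E; BE→ACF adds A, C, F → {A, B, C, D, E, F}. Minimal: {D}⁺ = {D}; {B}⁺ = {B} — none reach the full schema.
{D, F}⁺: F→ABC adds A, B, C; BCD→AEF adds E → {A, B, C, D, E, F}. Minimal: {F}⁺ = {A, B, C, F}; {D}⁺ = {D} — none reach the full schema.
{C, D, E}⁺: CE→F adds F; F→ABC adds A, B → {A, B, C, D, E, F}. Minimal: {D, E}⁺ = {D, E}; {C, E}⁺ = {A, B, C, E, F}; {C, D}⁺ = {C, D} — none reach the full schema.
Any other superkey contains one of these as a subset, so there are no further candidate keys.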